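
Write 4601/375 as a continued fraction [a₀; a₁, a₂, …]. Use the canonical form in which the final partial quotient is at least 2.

[12; 3, 1, 2, 2, 14]

4601 ÷ 375 → quotient 12, remainder 101
375 ÷ 101 → quotient 3, remainder 72
101 ÷ 72 → quotient 1, remainder 29
72 ÷ 29 → quotient 2, remainder 14
29 ÷ 14 → quotient 2, remainder 1
14 ÷ 1 → quotient 14, remainder 0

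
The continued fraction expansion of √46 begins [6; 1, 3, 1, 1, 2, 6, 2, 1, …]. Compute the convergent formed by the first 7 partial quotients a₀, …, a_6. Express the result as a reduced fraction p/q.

997/147

a_0 = 6: 6/1
a_1 = 1: 7/1
a_2 = 3: 27/4
a_3 = 1: 34/5
a_4 = 1: 61/9
a_5 = 2: 156/23
a_6 = 6: 997/147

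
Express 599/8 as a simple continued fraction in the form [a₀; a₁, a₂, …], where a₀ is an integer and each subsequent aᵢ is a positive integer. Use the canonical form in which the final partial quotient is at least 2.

Run the Euclidean algorithm, recording each quotient:
599 ÷ 8 → quotient 74, remainder 7
8 ÷ 7 → quotient 1, remainder 1
7 ÷ 1 → quotient 7, remainder 0

[74; 1, 7]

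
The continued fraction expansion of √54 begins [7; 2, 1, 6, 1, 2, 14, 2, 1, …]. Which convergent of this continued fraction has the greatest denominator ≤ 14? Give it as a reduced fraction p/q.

22/3

a_0 = 7: 7/1  (≤ bound)
a_1 = 2: 15/2  (≤ bound)
a_2 = 1: 22/3  (≤ bound)
a_3 = 6: 147/20  (> 14, stop)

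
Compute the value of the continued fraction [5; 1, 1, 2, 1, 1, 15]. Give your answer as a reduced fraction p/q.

1044/187

a_0 = 5: 5/1
a_1 = 1: 6/1
a_2 = 1: 11/2
a_3 = 2: 28/5
a_4 = 1: 39/7
a_5 = 1: 67/12
a_6 = 15: 1044/187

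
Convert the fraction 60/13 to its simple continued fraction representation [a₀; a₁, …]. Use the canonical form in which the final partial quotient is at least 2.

[4; 1, 1, 1, 1, 2]

60 = 4·13 + 8, so a_0 = 4
13 = 1·8 + 5, so a_1 = 1
8 = 1·5 + 3, so a_2 = 1
5 = 1·3 + 2, so a_3 = 1
3 = 1·2 + 1, so a_4 = 1
2 = 2·1 + 0, so a_5 = 2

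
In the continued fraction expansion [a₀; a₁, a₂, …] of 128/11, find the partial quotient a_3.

128 = 11·11 + 7, so a_0 = 11
11 = 1·7 + 4, so a_1 = 1
7 = 1·4 + 3, so a_2 = 1
4 = 1·3 + 1, so a_3 = 1

1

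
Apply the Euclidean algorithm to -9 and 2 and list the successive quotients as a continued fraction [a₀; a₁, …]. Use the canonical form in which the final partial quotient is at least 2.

[-5; 2]

⌊-9/2⌋ = -5, remainder 1
⌊2/1⌋ = 2, remainder 0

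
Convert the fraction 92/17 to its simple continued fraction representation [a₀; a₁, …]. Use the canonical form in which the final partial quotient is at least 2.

Apply division with remainder until the remainder is 0:
92 = 5·17 + 7, so a_0 = 5
17 = 2·7 + 3, so a_1 = 2
7 = 2·3 + 1, so a_2 = 2
3 = 3·1 + 0, so a_3 = 3

[5; 2, 2, 3]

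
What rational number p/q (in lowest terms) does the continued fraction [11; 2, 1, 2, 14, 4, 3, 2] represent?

Start with 2.
3 + 1/(2/1) = 3 + 1/2 = 7/2
4 + 1/(7/2) = 4 + 2/7 = 30/7
14 + 1/(30/7) = 14 + 7/30 = 427/30
2 + 1/(427/30) = 2 + 30/427 = 884/427
1 + 1/(884/427) = 1 + 427/884 = 1311/884
2 + 1/(1311/884) = 2 + 884/1311 = 3506/1311
11 + 1/(3506/1311) = 11 + 1311/3506 = 39877/3506

39877/3506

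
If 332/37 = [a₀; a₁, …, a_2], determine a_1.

Run the Euclidean algorithm, recording each quotient:
332 = 8·37 + 36, so a_0 = 8
37 = 1·36 + 1, so a_1 = 1

1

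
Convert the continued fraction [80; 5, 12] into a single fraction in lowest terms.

Collapse the nested fraction from the inside out:
Start with 12.
5 + 1/(12/1) = 5 + 1/12 = 61/12
80 + 1/(61/12) = 80 + 12/61 = 4892/61

4892/61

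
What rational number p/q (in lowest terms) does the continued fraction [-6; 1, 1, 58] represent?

-643/117

Compute successive convergents:
a_0 = -6: -6/1
a_1 = 1: -5/1
a_2 = 1: -11/2
a_3 = 58: -643/117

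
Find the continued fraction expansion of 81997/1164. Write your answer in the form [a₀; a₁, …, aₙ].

⌊81997/1164⌋ = 70, remainder 517
⌊1164/517⌋ = 2, remainder 130
⌊517/130⌋ = 3, remainder 127
⌊130/127⌋ = 1, remainder 3
⌊127/3⌋ = 42, remainder 1
⌊3/1⌋ = 3, remainder 0

[70; 2, 3, 1, 42, 3]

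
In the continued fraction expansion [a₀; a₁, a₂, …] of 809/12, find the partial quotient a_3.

2

809 = 67·12 + 5, so a_0 = 67
12 = 2·5 + 2, so a_1 = 2
5 = 2·2 + 1, so a_2 = 2
2 = 2·1 + 0, so a_3 = 2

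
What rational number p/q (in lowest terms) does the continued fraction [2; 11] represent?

23/11

a_0 = 2: 2/1
a_1 = 11: 23/11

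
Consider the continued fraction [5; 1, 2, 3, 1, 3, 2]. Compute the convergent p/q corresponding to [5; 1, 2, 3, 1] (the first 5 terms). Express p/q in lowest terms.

74/13

a_0 = 5: 5/1
a_1 = 1: 6/1
a_2 = 2: 17/3
a_3 = 3: 57/10
a_4 = 1: 74/13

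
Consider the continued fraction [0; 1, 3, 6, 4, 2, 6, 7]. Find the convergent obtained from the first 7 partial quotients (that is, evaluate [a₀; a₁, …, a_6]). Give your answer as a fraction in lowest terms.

a_0 = 0: 0/1
a_1 = 1: 1/1
a_2 = 3: 3/4
a_3 = 6: 19/25
a_4 = 4: 79/104
a_5 = 2: 177/233
a_6 = 6: 1141/1502

1141/1502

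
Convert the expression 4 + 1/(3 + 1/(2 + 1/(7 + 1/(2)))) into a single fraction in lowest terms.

476/111

Use the convergent recurrence hₖ = aₖ·hₖ₋₁ + hₖ₋₂ (and likewise for the denominators kₖ):
a_0 = 4: 4/1
a_1 = 3: 13/3
a_2 = 2: 30/7
a_3 = 7: 223/52
a_4 = 2: 476/111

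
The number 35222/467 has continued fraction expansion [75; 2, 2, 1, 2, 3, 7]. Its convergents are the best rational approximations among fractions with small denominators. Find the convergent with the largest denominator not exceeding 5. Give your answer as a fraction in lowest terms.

List convergents until the denominator exceeds the bound:
a_0 = 75: 75/1  (≤ bound)
a_1 = 2: 151/2  (≤ bound)
a_2 = 2: 377/5  (≤ bound)
a_3 = 1: 528/7  (> 5, stop)

377/5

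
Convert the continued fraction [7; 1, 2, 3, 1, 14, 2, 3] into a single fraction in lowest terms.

10639/1383

Use the convergent recurrence hₖ = aₖ·hₖ₋₁ + hₖ₋₂ (and likewise for the denominators kₖ):
a_0 = 7: 7/1
a_1 = 1: 8/1
a_2 = 2: 23/3
a_3 = 3: 77/10
a_4 = 1: 100/13
a_5 = 14: 1477/192
a_6 = 2: 3054/397
a_7 = 3: 10639/1383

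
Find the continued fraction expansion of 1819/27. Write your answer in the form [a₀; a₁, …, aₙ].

1819 ÷ 27 → quotient 67, remainder 10
27 ÷ 10 → quotient 2, remainder 7
10 ÷ 7 → quotient 1, remainder 3
7 ÷ 3 → quotient 2, remainder 1
3 ÷ 1 → quotient 3, remainder 0

[67; 2, 1, 2, 3]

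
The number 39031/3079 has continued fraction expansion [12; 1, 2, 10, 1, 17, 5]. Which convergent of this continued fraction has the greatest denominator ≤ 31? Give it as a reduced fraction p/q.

393/31

a_0 = 12: 12/1  (≤ bound)
a_1 = 1: 13/1  (≤ bound)
a_2 = 2: 38/3  (≤ bound)
a_3 = 10: 393/31  (≤ bound)
a_4 = 1: 431/34  (> 31, stop)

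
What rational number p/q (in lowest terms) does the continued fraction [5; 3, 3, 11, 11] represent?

Collapse the nested fraction from the inside out:
Start with 11.
11 + 1/(11/1) = 11 + 1/11 = 122/11
3 + 1/(122/11) = 3 + 11/122 = 377/122
3 + 1/(377/122) = 3 + 122/377 = 1253/377
5 + 1/(1253/377) = 5 + 377/1253 = 6642/1253

6642/1253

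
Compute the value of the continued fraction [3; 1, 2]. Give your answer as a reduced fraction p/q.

Starting at the tail and folding back:
Start with 2.
1 + 1/(2/1) = 1 + 1/2 = 3/2
3 + 1/(3/2) = 3 + 2/3 = 11/3

11/3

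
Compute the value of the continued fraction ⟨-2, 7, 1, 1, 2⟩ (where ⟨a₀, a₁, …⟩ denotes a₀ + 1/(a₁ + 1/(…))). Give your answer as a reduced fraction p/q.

Starting at the tail and folding back:
Start with 2.
1 + 1/(2/1) = 1 + 1/2 = 3/2
1 + 1/(3/2) = 1 + 2/3 = 5/3
7 + 1/(5/3) = 7 + 3/5 = 38/5
-2 + 1/(38/5) = -2 + 5/38 = -71/38

-71/38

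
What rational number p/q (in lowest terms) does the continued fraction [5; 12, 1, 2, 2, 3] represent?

1549/305

a_0 = 5: 5/1
a_1 = 12: 61/12
a_2 = 1: 66/13
a_3 = 2: 193/38
a_4 = 2: 452/89
a_5 = 3: 1549/305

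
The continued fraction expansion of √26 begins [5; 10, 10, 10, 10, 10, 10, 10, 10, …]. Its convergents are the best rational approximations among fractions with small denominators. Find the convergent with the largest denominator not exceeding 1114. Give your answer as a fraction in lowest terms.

5201/1020

a_0 = 5: 5/1  (≤ bound)
a_1 = 10: 51/10  (≤ bound)
a_2 = 10: 515/101  (≤ bound)
a_3 = 10: 5201/1020  (≤ bound)
a_4 = 10: 52525/10301  (> 1114, stop)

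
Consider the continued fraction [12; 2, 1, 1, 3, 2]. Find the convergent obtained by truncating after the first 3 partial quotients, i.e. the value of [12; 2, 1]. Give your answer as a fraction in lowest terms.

a_0 = 12: 12/1
a_1 = 2: 25/2
a_2 = 1: 37/3

37/3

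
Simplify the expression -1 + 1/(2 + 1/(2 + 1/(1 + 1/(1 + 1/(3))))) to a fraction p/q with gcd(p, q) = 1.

-25/43

a_0 = -1: -1/1
a_1 = 2: -1/2
a_2 = 2: -3/5
a_3 = 1: -4/7
a_4 = 1: -7/12
a_5 = 3: -25/43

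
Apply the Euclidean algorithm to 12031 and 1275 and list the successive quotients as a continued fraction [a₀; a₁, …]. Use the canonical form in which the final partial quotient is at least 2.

[9; 2, 3, 2, 2, 3, 4, 2]

12031 ÷ 1275 → quotient 9, remainder 556
1275 ÷ 556 → quotient 2, remainder 163
556 ÷ 163 → quotient 3, remainder 67
163 ÷ 67 → quotient 2, remainder 29
67 ÷ 29 → quotient 2, remainder 9
29 ÷ 9 → quotient 3, remainder 2
9 ÷ 2 → quotient 4, remainder 1
2 ÷ 1 → quotient 2, remainder 0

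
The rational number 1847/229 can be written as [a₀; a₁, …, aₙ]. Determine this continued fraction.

1847 ÷ 229 → quotient 8, remainder 15
229 ÷ 15 → quotient 15, remainder 4
15 ÷ 4 → quotient 3, remainder 3
4 ÷ 3 → quotient 1, remainder 1
3 ÷ 1 → quotient 3, remainder 0

[8; 15, 3, 1, 3]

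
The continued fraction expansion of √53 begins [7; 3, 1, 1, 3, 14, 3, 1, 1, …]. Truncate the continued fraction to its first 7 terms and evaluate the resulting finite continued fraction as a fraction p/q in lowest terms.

7979/1096

a_0 = 7: 7/1
a_1 = 3: 22/3
a_2 = 1: 29/4
a_3 = 1: 51/7
a_4 = 3: 182/25
a_5 = 14: 2599/357
a_6 = 3: 7979/1096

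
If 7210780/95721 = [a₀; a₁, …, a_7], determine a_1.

3

Apply division with remainder until the remainder is 0:
⌊7210780/95721⌋ = 75, remainder 31705
⌊95721/31705⌋ = 3, remainder 606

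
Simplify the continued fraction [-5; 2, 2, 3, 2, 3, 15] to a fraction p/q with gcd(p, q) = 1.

-9404/2049

Build up convergents one term at a time:
a_0 = -5: -5/1
a_1 = 2: -9/2
a_2 = 2: -23/5
a_3 = 3: -78/17
a_4 = 2: -179/39
a_5 = 3: -615/134
a_6 = 15: -9404/2049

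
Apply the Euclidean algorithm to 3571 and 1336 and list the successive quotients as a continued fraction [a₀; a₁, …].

[2; 1, 2, 17, 2, 12]

Apply division with remainder until the remainder is 0:
⌊3571/1336⌋ = 2, remainder 899
⌊1336/899⌋ = 1, remainder 437
⌊899/437⌋ = 2, remainder 25
⌊437/25⌋ = 17, remainder 12
⌊25/12⌋ = 2, remainder 1
⌊12/1⌋ = 12, remainder 0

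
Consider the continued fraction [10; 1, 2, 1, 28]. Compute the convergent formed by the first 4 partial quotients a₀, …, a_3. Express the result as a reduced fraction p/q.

43/4

a_0 = 10: 10/1
a_1 = 1: 11/1
a_2 = 2: 32/3
a_3 = 1: 43/4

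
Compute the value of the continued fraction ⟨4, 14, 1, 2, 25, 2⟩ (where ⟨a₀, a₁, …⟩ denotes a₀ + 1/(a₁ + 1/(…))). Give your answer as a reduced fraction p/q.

9251/2274

a_0 = 4: 4/1
a_1 = 14: 57/14
a_2 = 1: 61/15
a_3 = 2: 179/44
a_4 = 25: 4536/1115
a_5 = 2: 9251/2274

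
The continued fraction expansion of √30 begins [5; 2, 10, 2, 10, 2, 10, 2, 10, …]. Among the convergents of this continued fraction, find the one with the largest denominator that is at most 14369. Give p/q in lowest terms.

55435/10121

a_0 = 5: 5/1  (≤ bound)
a_1 = 2: 11/2  (≤ bound)
a_2 = 10: 115/21  (≤ bound)
a_3 = 2: 241/44  (≤ bound)
a_4 = 10: 2525/461  (≤ bound)
a_5 = 2: 5291/966  (≤ bound)
a_6 = 10: 55435/10121  (≤ bound)
a_7 = 2: 116161/21208  (> 14369, stop)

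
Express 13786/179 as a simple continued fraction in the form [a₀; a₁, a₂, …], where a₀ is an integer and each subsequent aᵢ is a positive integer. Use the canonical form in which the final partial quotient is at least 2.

[77; 59, 1, 2]

⌊13786/179⌋ = 77, remainder 3
⌊179/3⌋ = 59, remainder 2
⌊3/2⌋ = 1, remainder 1
⌊2/1⌋ = 2, remainder 0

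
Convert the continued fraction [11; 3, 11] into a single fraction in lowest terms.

Compute successive convergents:
a_0 = 11: 11/1
a_1 = 3: 34/3
a_2 = 11: 385/34

385/34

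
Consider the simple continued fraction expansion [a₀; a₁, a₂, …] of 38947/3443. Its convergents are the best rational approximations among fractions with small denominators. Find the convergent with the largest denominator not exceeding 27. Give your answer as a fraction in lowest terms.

181/16

List convergents until the denominator exceeds the bound:
a_0 = 11: 11/1  (≤ bound)
a_1 = 3: 34/3  (≤ bound)
a_2 = 4: 147/13  (≤ bound)
a_3 = 1: 181/16  (≤ bound)
a_4 = 6: 1233/109  (> 27, stop)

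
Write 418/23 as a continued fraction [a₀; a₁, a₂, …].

418 = 18·23 + 4, so a_0 = 18
23 = 5·4 + 3, so a_1 = 5
4 = 1·3 + 1, so a_2 = 1
3 = 3·1 + 0, so a_3 = 3

[18; 5, 1, 3]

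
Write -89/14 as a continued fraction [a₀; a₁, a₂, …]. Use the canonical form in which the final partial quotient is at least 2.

[-7; 1, 1, 1, 4]

Run the Euclidean algorithm, recording each quotient:
⌊-89/14⌋ = -7, remainder 9
⌊14/9⌋ = 1, remainder 5
⌊9/5⌋ = 1, remainder 4
⌊5/4⌋ = 1, remainder 1
⌊4/1⌋ = 4, remainder 0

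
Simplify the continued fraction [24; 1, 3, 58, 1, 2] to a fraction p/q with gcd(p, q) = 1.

Work from the innermost term outward:
Start with 2.
1 + 1/(2/1) = 1 + 1/2 = 3/2
58 + 1/(3/2) = 58 + 2/3 = 176/3
3 + 1/(176/3) = 3 + 3/176 = 531/176
1 + 1/(531/176) = 1 + 176/531 = 707/531
24 + 1/(707/531) = 24 + 531/707 = 17499/707

17499/707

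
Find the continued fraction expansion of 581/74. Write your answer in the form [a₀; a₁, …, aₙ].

[7; 1, 5, 1, 2, 1, 2]

Repeatedly divide and take the remainder:
⌊581/74⌋ = 7, remainder 63
⌊74/63⌋ = 1, remainder 11
⌊63/11⌋ = 5, remainder 8
⌊11/8⌋ = 1, remainder 3
⌊8/3⌋ = 2, remainder 2
⌊3/2⌋ = 1, remainder 1
⌊2/1⌋ = 2, remainder 0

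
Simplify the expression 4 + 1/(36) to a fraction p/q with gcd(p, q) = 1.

145/36

Start with 36.
4 + 1/(36/1) = 4 + 1/36 = 145/36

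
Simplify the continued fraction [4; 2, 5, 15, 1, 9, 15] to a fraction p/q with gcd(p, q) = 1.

119008/26713

Starting at the tail and folding back:
Start with 15.
9 + 1/(15/1) = 9 + 1/15 = 136/15
1 + 1/(136/15) = 1 + 15/136 = 151/136
15 + 1/(151/136) = 15 + 136/151 = 2401/151
5 + 1/(2401/151) = 5 + 151/2401 = 12156/2401
2 + 1/(12156/2401) = 2 + 2401/12156 = 26713/12156
4 + 1/(26713/12156) = 4 + 12156/26713 = 119008/26713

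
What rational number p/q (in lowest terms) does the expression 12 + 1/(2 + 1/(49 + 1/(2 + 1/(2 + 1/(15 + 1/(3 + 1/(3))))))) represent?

a_0 = 12: 12/1
a_1 = 2: 25/2
a_2 = 49: 1237/99
a_3 = 2: 2499/200
a_4 = 2: 6235/499
a_5 = 15: 96024/7685
a_6 = 3: 294307/23554
a_7 = 3: 978945/78347

978945/78347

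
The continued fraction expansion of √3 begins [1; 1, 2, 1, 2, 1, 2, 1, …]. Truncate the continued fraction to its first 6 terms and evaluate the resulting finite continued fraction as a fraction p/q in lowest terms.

26/15

Start with 1.
2 + 1/(1/1) = 2 + 1/1 = 3/1
1 + 1/(3/1) = 1 + 1/3 = 4/3
2 + 1/(4/3) = 2 + 3/4 = 11/4
1 + 1/(11/4) = 1 + 4/11 = 15/11
1 + 1/(15/11) = 1 + 11/15 = 26/15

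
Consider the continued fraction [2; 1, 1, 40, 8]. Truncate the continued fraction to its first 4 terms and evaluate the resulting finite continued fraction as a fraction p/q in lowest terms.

203/81

a_0 = 2: 2/1
a_1 = 1: 3/1
a_2 = 1: 5/2
a_3 = 40: 203/81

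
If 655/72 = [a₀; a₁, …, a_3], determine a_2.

655 ÷ 72 → quotient 9, remainder 7
72 ÷ 7 → quotient 10, remainder 2
7 ÷ 2 → quotient 3, remainder 1

3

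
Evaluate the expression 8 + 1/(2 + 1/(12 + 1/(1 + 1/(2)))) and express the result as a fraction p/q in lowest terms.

Work from the innermost term outward:
Start with 2.
1 + 1/(2/1) = 1 + 1/2 = 3/2
12 + 1/(3/2) = 12 + 2/3 = 38/3
2 + 1/(38/3) = 2 + 3/38 = 79/38
8 + 1/(79/38) = 8 + 38/79 = 670/79

670/79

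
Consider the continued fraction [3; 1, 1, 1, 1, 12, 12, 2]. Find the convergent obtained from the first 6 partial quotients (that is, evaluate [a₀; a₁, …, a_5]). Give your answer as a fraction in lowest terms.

Build up convergents one term at a time:
a_0 = 3: 3/1
a_1 = 1: 4/1
a_2 = 1: 7/2
a_3 = 1: 11/3
a_4 = 1: 18/5
a_5 = 12: 227/63

227/63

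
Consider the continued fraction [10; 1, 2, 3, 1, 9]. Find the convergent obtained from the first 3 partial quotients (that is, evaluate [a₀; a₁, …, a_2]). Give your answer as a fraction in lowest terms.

32/3

Start with 2.
1 + 1/(2/1) = 1 + 1/2 = 3/2
10 + 1/(3/2) = 10 + 2/3 = 32/3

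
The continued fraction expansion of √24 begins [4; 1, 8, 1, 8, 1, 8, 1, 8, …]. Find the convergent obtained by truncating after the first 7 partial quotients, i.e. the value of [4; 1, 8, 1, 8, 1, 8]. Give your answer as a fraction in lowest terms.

4316/881

Start with 8.
1 + 1/(8/1) = 1 + 1/8 = 9/8
8 + 1/(9/8) = 8 + 8/9 = 80/9
1 + 1/(80/9) = 1 + 9/80 = 89/80
8 + 1/(89/80) = 8 + 80/89 = 792/89
1 + 1/(792/89) = 1 + 89/792 = 881/792
4 + 1/(881/792) = 4 + 792/881 = 4316/881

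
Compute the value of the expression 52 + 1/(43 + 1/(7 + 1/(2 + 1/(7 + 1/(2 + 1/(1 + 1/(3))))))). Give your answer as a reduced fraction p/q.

a_0 = 52: 52/1
a_1 = 43: 2237/43
a_2 = 7: 15711/302
a_3 = 2: 33659/647
a_4 = 7: 251324/4831
a_5 = 2: 536307/10309
a_6 = 1: 787631/15140
a_7 = 3: 2899200/55729

2899200/55729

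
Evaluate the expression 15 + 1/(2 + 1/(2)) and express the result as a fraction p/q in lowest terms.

77/5

Use the convergent recurrence hₖ = aₖ·hₖ₋₁ + hₖ₋₂ (and likewise for the denominators kₖ):
a_0 = 15: 15/1
a_1 = 2: 31/2
a_2 = 2: 77/5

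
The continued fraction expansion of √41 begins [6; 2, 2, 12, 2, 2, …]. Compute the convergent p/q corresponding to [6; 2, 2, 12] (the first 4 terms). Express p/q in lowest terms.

397/62

Start with 12.
2 + 1/(12/1) = 2 + 1/12 = 25/12
2 + 1/(25/12) = 2 + 12/25 = 62/25
6 + 1/(62/25) = 6 + 25/62 = 397/62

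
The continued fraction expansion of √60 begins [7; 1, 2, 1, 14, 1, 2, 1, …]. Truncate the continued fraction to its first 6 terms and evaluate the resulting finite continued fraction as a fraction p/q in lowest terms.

Use the convergent recurrence hₖ = aₖ·hₖ₋₁ + hₖ₋₂ (and likewise for the denominators kₖ):
a_0 = 7: 7/1
a_1 = 1: 8/1
a_2 = 2: 23/3
a_3 = 1: 31/4
a_4 = 14: 457/59
a_5 = 1: 488/63

488/63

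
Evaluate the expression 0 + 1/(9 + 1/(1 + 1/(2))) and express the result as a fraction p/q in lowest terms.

3/29

Start with 2.
1 + 1/(2/1) = 1 + 1/2 = 3/2
9 + 1/(3/2) = 9 + 2/3 = 29/3
0 + 1/(29/3) = 0 + 3/29 = 3/29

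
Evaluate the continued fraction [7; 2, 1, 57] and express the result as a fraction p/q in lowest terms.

Start with 57.
1 + 1/(57/1) = 1 + 1/57 = 58/57
2 + 1/(58/57) = 2 + 57/58 = 173/58
7 + 1/(173/58) = 7 + 58/173 = 1269/173

1269/173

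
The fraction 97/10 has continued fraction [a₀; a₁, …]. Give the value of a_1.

1

97 ÷ 10 → quotient 9, remainder 7
10 ÷ 7 → quotient 1, remainder 3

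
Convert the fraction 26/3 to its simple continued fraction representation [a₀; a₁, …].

26 = 8·3 + 2, so a_0 = 8
3 = 1·2 + 1, so a_1 = 1
2 = 2·1 + 0, so a_2 = 2

[8; 1, 2]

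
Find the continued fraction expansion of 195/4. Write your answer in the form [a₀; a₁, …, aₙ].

[48; 1, 3]

Run the Euclidean algorithm, recording each quotient:
195 = 48·4 + 3, so a_0 = 48
4 = 1·3 + 1, so a_1 = 1
3 = 3·1 + 0, so a_2 = 3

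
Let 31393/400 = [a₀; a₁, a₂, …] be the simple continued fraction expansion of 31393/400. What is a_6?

2

Run the Euclidean algorithm, recording each quotient:
31393 = 78·400 + 193, so a_0 = 78
400 = 2·193 + 14, so a_1 = 2
193 = 13·14 + 11, so a_2 = 13
14 = 1·11 + 3, so a_3 = 1
11 = 3·3 + 2, so a_4 = 3
3 = 1·2 + 1, so a_5 = 1
2 = 2·1 + 0, so a_6 = 2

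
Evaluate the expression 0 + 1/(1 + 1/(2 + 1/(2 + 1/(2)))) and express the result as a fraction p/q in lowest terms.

a_0 = 0: 0/1
a_1 = 1: 1/1
a_2 = 2: 2/3
a_3 = 2: 5/7
a_4 = 2: 12/17

12/17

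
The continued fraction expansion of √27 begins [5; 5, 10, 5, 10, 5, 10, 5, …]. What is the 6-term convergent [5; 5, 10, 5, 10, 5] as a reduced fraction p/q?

70226/13515

Starting at the tail and folding back:
Start with 5.
10 + 1/(5/1) = 10 + 1/5 = 51/5
5 + 1/(51/5) = 5 + 5/51 = 260/51
10 + 1/(260/51) = 10 + 51/260 = 2651/260
5 + 1/(2651/260) = 5 + 260/2651 = 13515/2651
5 + 1/(13515/2651) = 5 + 2651/13515 = 70226/13515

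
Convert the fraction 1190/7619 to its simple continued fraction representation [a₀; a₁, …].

1190 = 0·7619 + 1190, so a_0 = 0
7619 = 6·1190 + 479, so a_1 = 6
1190 = 2·479 + 232, so a_2 = 2
479 = 2·232 + 15, so a_3 = 2
232 = 15·15 + 7, so a_4 = 15
15 = 2·7 + 1, so a_5 = 2
7 = 7·1 + 0, so a_6 = 7

[0; 6, 2, 2, 15, 2, 7]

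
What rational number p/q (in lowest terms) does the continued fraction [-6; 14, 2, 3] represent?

Compute successive convergents:
a_0 = -6: -6/1
a_1 = 14: -83/14
a_2 = 2: -172/29
a_3 = 3: -599/101

-599/101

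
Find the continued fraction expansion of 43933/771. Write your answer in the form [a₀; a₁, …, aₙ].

43933 = 56·771 + 757, so a_0 = 56
771 = 1·757 + 14, so a_1 = 1
757 = 54·14 + 1, so a_2 = 54
14 = 14·1 + 0, so a_3 = 14

[56; 1, 54, 14]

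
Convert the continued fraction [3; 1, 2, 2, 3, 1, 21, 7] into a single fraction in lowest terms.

17643/4756

Start with 7.
21 + 1/(7/1) = 21 + 1/7 = 148/7
1 + 1/(148/7) = 1 + 7/148 = 155/148
3 + 1/(155/148) = 3 + 148/155 = 613/155
2 + 1/(613/155) = 2 + 155/613 = 1381/613
2 + 1/(1381/613) = 2 + 613/1381 = 3375/1381
1 + 1/(3375/1381) = 1 + 1381/3375 = 4756/3375
3 + 1/(4756/3375) = 3 + 3375/4756 = 17643/4756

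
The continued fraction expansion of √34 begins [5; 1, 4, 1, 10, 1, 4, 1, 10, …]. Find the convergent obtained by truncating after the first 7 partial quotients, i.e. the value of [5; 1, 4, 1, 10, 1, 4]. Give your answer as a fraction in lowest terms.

a_0 = 5: 5/1
a_1 = 1: 6/1
a_2 = 4: 29/5
a_3 = 1: 35/6
a_4 = 10: 379/65
a_5 = 1: 414/71
a_6 = 4: 2035/349

2035/349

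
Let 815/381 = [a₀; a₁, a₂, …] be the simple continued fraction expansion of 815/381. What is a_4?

Repeatedly divide and take the remainder:
815 = 2·381 + 53, so a_0 = 2
381 = 7·53 + 10, so a_1 = 7
53 = 5·10 + 3, so a_2 = 5
10 = 3·3 + 1, so a_3 = 3
3 = 3·1 + 0, so a_4 = 3

3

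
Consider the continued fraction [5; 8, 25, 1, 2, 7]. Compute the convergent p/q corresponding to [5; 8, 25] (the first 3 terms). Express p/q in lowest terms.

1030/201

Start with 25.
8 + 1/(25/1) = 8 + 1/25 = 201/25
5 + 1/(201/25) = 5 + 25/201 = 1030/201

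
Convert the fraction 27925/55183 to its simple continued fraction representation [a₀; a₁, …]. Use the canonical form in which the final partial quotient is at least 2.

Repeatedly divide and take the remainder:
⌊27925/55183⌋ = 0, remainder 27925
⌊55183/27925⌋ = 1, remainder 27258
⌊27925/27258⌋ = 1, remainder 667
⌊27258/667⌋ = 40, remainder 578
⌊667/578⌋ = 1, remainder 89
⌊578/89⌋ = 6, remainder 44
⌊89/44⌋ = 2, remainder 1
⌊44/1⌋ = 44, remainder 0

[0; 1, 1, 40, 1, 6, 2, 44]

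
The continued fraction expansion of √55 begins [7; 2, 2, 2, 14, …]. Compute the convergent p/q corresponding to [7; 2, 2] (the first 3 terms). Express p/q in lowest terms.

37/5

Start with 2.
2 + 1/(2/1) = 2 + 1/2 = 5/2
7 + 1/(5/2) = 7 + 2/5 = 37/5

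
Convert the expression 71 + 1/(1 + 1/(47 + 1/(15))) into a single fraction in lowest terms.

51897/721

a_0 = 71: 71/1
a_1 = 1: 72/1
a_2 = 47: 3455/48
a_3 = 15: 51897/721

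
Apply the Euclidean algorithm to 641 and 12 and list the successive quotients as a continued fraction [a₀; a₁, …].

[53; 2, 2, 2]

⌊641/12⌋ = 53, remainder 5
⌊12/5⌋ = 2, remainder 2
⌊5/2⌋ = 2, remainder 1
⌊2/1⌋ = 2, remainder 0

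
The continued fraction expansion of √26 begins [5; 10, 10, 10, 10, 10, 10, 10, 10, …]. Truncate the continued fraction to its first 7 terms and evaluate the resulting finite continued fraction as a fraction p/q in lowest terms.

5357035/1050601

a_0 = 5: 5/1
a_1 = 10: 51/10
a_2 = 10: 515/101
a_3 = 10: 5201/1020
a_4 = 10: 52525/10301
a_5 = 10: 530451/104030
a_6 = 10: 5357035/1050601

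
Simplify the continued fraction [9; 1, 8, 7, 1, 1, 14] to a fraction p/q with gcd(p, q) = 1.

a_0 = 9: 9/1
a_1 = 1: 10/1
a_2 = 8: 89/9
a_3 = 7: 633/64
a_4 = 1: 722/73
a_5 = 1: 1355/137
a_6 = 14: 19692/1991

19692/1991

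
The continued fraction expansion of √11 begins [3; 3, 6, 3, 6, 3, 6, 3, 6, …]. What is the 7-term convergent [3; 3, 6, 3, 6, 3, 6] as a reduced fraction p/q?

25077/7561

a_0 = 3: 3/1
a_1 = 3: 10/3
a_2 = 6: 63/19
a_3 = 3: 199/60
a_4 = 6: 1257/379
a_5 = 3: 3970/1197
a_6 = 6: 25077/7561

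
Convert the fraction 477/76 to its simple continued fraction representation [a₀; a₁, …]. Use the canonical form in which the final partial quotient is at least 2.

[6; 3, 1, 1, 1, 1, 1, 2]

477 ÷ 76 → quotient 6, remainder 21
76 ÷ 21 → quotient 3, remainder 13
21 ÷ 13 → quotient 1, remainder 8
13 ÷ 8 → quotient 1, remainder 5
8 ÷ 5 → quotient 1, remainder 3
5 ÷ 3 → quotient 1, remainder 2
3 ÷ 2 → quotient 1, remainder 1
2 ÷ 1 → quotient 2, remainder 0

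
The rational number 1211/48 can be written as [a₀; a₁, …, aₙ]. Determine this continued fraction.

1211 ÷ 48 → quotient 25, remainder 11
48 ÷ 11 → quotient 4, remainder 4
11 ÷ 4 → quotient 2, remainder 3
4 ÷ 3 → quotient 1, remainder 1
3 ÷ 1 → quotient 3, remainder 0

[25; 4, 2, 1, 3]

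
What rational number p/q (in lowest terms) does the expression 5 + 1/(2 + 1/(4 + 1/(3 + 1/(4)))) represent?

681/125

Compute successive convergents:
a_0 = 5: 5/1
a_1 = 2: 11/2
a_2 = 4: 49/9
a_3 = 3: 158/29
a_4 = 4: 681/125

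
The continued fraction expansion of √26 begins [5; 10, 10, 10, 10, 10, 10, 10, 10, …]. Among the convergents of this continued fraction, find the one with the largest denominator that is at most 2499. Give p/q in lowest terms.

a_0 = 5: 5/1  (≤ bound)
a_1 = 10: 51/10  (≤ bound)
a_2 = 10: 515/101  (≤ bound)
a_3 = 10: 5201/1020  (≤ bound)
a_4 = 10: 52525/10301  (> 2499, stop)

5201/1020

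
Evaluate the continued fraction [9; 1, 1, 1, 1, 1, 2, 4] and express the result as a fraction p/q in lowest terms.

Start with 4.
2 + 1/(4/1) = 2 + 1/4 = 9/4
1 + 1/(9/4) = 1 + 4/9 = 13/9
1 + 1/(13/9) = 1 + 9/13 = 22/13
1 + 1/(22/13) = 1 + 13/22 = 35/22
1 + 1/(35/22) = 1 + 22/35 = 57/35
1 + 1/(57/35) = 1 + 35/57 = 92/57
9 + 1/(92/57) = 9 + 57/92 = 885/92

885/92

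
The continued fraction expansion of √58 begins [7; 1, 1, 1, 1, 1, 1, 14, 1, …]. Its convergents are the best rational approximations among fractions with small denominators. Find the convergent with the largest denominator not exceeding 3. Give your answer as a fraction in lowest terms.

a_0 = 7: 7/1  (≤ bound)
a_1 = 1: 8/1  (≤ bound)
a_2 = 1: 15/2  (≤ bound)
a_3 = 1: 23/3  (≤ bound)
a_4 = 1: 38/5  (> 3, stop)

23/3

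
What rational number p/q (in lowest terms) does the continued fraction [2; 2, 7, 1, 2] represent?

a_0 = 2: 2/1
a_1 = 2: 5/2
a_2 = 7: 37/15
a_3 = 1: 42/17
a_4 = 2: 121/49

121/49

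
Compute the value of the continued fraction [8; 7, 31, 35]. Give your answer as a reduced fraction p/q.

62182/7637

Work from the innermost term outward:
Start with 35.
31 + 1/(35/1) = 31 + 1/35 = 1086/35
7 + 1/(1086/35) = 7 + 35/1086 = 7637/1086
8 + 1/(7637/1086) = 8 + 1086/7637 = 62182/7637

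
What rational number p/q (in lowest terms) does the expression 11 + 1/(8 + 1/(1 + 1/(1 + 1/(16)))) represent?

3124/281

Use the convergent recurrence hₖ = aₖ·hₖ₋₁ + hₖ₋₂ (and likewise for the denominators kₖ):
a_0 = 11: 11/1
a_1 = 8: 89/8
a_2 = 1: 100/9
a_3 = 1: 189/17
a_4 = 16: 3124/281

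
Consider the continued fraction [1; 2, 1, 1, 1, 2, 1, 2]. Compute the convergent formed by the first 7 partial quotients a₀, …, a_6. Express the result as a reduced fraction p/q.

40/29

Start with 1.
2 + 1/(1/1) = 2 + 1/1 = 3/1
1 + 1/(3/1) = 1 + 1/3 = 4/3
1 + 1/(4/3) = 1 + 3/4 = 7/4
1 + 1/(7/4) = 1 + 4/7 = 11/7
2 + 1/(11/7) = 2 + 7/11 = 29/11
1 + 1/(29/11) = 1 + 11/29 = 40/29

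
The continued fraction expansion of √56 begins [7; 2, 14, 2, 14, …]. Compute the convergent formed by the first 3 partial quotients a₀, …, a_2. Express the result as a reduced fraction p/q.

217/29

Collapse the nested fraction from the inside out:
Start with 14.
2 + 1/(14/1) = 2 + 1/14 = 29/14
7 + 1/(29/14) = 7 + 14/29 = 217/29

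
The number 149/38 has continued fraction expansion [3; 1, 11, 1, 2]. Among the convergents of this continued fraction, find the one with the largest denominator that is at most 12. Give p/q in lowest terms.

a_0 = 3: 3/1  (≤ bound)
a_1 = 1: 4/1  (≤ bound)
a_2 = 11: 47/12  (≤ bound)
a_3 = 1: 51/13  (> 12, stop)

47/12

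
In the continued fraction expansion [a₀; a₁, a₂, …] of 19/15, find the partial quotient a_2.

1

Run the Euclidean algorithm, recording each quotient:
⌊19/15⌋ = 1, remainder 4
⌊15/4⌋ = 3, remainder 3
⌊4/3⌋ = 1, remainder 1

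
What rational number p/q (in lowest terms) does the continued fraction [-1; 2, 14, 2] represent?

Use the convergent recurrence hₖ = aₖ·hₖ₋₁ + hₖ₋₂ (and likewise for the denominators kₖ):
a_0 = -1: -1/1
a_1 = 2: -1/2
a_2 = 14: -15/29
a_3 = 2: -31/60

-31/60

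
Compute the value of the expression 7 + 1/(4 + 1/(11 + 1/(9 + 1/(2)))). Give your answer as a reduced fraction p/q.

6252/863

Start with 2.
9 + 1/(2/1) = 9 + 1/2 = 19/2
11 + 1/(19/2) = 11 + 2/19 = 211/19
4 + 1/(211/19) = 4 + 19/211 = 863/211
7 + 1/(863/211) = 7 + 211/863 = 6252/863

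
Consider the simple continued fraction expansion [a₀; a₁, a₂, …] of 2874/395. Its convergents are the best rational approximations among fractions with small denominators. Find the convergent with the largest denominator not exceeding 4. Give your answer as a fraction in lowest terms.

29/4

a_0 = 7: 7/1  (≤ bound)
a_1 = 3: 22/3  (≤ bound)
a_2 = 1: 29/4  (≤ bound)
a_3 = 1: 51/7  (> 4, stop)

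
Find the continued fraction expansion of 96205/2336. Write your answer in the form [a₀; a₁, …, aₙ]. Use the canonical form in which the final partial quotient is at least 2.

Repeatedly divide and take the remainder:
96205 ÷ 2336 → quotient 41, remainder 429
2336 ÷ 429 → quotient 5, remainder 191
429 ÷ 191 → quotient 2, remainder 47
191 ÷ 47 → quotient 4, remainder 3
47 ÷ 3 → quotient 15, remainder 2
3 ÷ 2 → quotient 1, remainder 1
2 ÷ 1 → quotient 2, remainder 0

[41; 5, 2, 4, 15, 1, 2]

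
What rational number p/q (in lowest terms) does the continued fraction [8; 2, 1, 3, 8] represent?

a_0 = 8: 8/1
a_1 = 2: 17/2
a_2 = 1: 25/3
a_3 = 3: 92/11
a_4 = 8: 761/91

761/91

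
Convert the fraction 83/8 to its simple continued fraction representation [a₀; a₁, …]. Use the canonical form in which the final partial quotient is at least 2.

Run the Euclidean algorithm, recording each quotient:
83 = 10·8 + 3, so a_0 = 10
8 = 2·3 + 2, so a_1 = 2
3 = 1·2 + 1, so a_2 = 1
2 = 2·1 + 0, so a_3 = 2

[10; 2, 1, 2]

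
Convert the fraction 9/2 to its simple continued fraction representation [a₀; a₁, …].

⌊9/2⌋ = 4, remainder 1
⌊2/1⌋ = 2, remainder 0

[4; 2]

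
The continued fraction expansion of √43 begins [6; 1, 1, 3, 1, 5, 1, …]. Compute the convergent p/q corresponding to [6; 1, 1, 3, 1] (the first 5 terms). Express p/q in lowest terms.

59/9

Collapse the nested fraction from the inside out:
Start with 1.
3 + 1/(1/1) = 3 + 1/1 = 4/1
1 + 1/(4/1) = 1 + 1/4 = 5/4
1 + 1/(5/4) = 1 + 4/5 = 9/5
6 + 1/(9/5) = 6 + 5/9 = 59/9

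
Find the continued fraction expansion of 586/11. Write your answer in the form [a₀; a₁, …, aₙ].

Repeatedly divide and take the remainder:
⌊586/11⌋ = 53, remainder 3
⌊11/3⌋ = 3, remainder 2
⌊3/2⌋ = 1, remainder 1
⌊2/1⌋ = 2, remainder 0

[53; 3, 1, 2]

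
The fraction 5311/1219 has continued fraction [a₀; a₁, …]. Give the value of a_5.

5

5311 ÷ 1219 → quotient 4, remainder 435
1219 ÷ 435 → quotient 2, remainder 349
435 ÷ 349 → quotient 1, remainder 86
349 ÷ 86 → quotient 4, remainder 5
86 ÷ 5 → quotient 17, remainder 1
5 ÷ 1 → quotient 5, remainder 0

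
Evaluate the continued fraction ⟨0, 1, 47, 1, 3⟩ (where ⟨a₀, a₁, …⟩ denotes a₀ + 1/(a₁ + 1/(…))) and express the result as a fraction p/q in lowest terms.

Compute successive convergents:
a_0 = 0: 0/1
a_1 = 1: 1/1
a_2 = 47: 47/48
a_3 = 1: 48/49
a_4 = 3: 191/195

191/195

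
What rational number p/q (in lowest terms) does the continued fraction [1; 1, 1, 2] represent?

Collapse the nested fraction from the inside out:
Start with 2.
1 + 1/(2/1) = 1 + 1/2 = 3/2
1 + 1/(3/2) = 1 + 2/3 = 5/3
1 + 1/(5/3) = 1 + 3/5 = 8/5

8/5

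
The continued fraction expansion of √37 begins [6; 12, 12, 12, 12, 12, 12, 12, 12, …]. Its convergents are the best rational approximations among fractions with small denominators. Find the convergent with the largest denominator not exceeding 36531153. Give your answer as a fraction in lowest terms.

18798954/3090529

List convergents until the denominator exceeds the bound:
a_0 = 6: 6/1  (≤ bound)
a_1 = 12: 73/12  (≤ bound)
a_2 = 12: 882/145  (≤ bound)
a_3 = 12: 10657/1752  (≤ bound)
a_4 = 12: 128766/21169  (≤ bound)
a_5 = 12: 1555849/255780  (≤ bound)
a_6 = 12: 18798954/3090529  (≤ bound)
a_7 = 12: 227143297/37342128  (> 36531153, stop)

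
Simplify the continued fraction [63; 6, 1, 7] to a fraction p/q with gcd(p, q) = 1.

Starting at the tail and folding back:
Start with 7.
1 + 1/(7/1) = 1 + 1/7 = 8/7
6 + 1/(8/7) = 6 + 7/8 = 55/8
63 + 1/(55/8) = 63 + 8/55 = 3473/55

3473/55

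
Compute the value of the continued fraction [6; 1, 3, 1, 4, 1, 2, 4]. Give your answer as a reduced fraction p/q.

Start with 4.
2 + 1/(4/1) = 2 + 1/4 = 9/4
1 + 1/(9/4) = 1 + 4/9 = 13/9
4 + 1/(13/9) = 4 + 9/13 = 61/13
1 + 1/(61/13) = 1 + 13/61 = 74/61
3 + 1/(74/61) = 3 + 61/74 = 283/74
1 + 1/(283/74) = 1 + 74/283 = 357/283
6 + 1/(357/283) = 6 + 283/357 = 2425/357

2425/357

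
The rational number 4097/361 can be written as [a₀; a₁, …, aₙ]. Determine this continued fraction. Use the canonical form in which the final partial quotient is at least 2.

⌊4097/361⌋ = 11, remainder 126
⌊361/126⌋ = 2, remainder 109
⌊126/109⌋ = 1, remainder 17
⌊109/17⌋ = 6, remainder 7
⌊17/7⌋ = 2, remainder 3
⌊7/3⌋ = 2, remainder 1
⌊3/1⌋ = 3, remainder 0

[11; 2, 1, 6, 2, 2, 3]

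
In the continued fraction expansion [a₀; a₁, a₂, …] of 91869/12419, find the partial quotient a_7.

6

Run the Euclidean algorithm, recording each quotient:
91869 = 7·12419 + 4936, so a_0 = 7
12419 = 2·4936 + 2547, so a_1 = 2
4936 = 1·2547 + 2389, so a_2 = 1
2547 = 1·2389 + 158, so a_3 = 1
2389 = 15·158 + 19, so a_4 = 15
158 = 8·19 + 6, so a_5 = 8
19 = 3·6 + 1, so a_6 = 3
6 = 6·1 + 0, so a_7 = 6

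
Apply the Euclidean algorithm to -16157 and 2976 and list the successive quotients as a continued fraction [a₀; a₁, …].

⌊-16157/2976⌋ = -6, remainder 1699
⌊2976/1699⌋ = 1, remainder 1277
⌊1699/1277⌋ = 1, remainder 422
⌊1277/422⌋ = 3, remainder 11
⌊422/11⌋ = 38, remainder 4
⌊11/4⌋ = 2, remainder 3
⌊4/3⌋ = 1, remainder 1
⌊3/1⌋ = 3, remainder 0

[-6; 1, 1, 3, 38, 2, 1, 3]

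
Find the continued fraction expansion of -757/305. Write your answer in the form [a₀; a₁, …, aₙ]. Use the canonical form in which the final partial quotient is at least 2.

Apply division with remainder until the remainder is 0:
⌊-757/305⌋ = -3, remainder 158
⌊305/158⌋ = 1, remainder 147
⌊158/147⌋ = 1, remainder 11
⌊147/11⌋ = 13, remainder 4
⌊11/4⌋ = 2, remainder 3
⌊4/3⌋ = 1, remainder 1
⌊3/1⌋ = 3, remainder 0

[-3; 1, 1, 13, 2, 1, 3]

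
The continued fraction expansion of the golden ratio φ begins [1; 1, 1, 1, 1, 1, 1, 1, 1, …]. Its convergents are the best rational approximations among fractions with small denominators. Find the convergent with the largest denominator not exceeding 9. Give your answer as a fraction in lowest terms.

List convergents until the denominator exceeds the bound:
a_0 = 1: 1/1  (≤ bound)
a_1 = 1: 2/1  (≤ bound)
a_2 = 1: 3/2  (≤ bound)
a_3 = 1: 5/3  (≤ bound)
a_4 = 1: 8/5  (≤ bound)
a_5 = 1: 13/8  (≤ bound)
a_6 = 1: 21/13  (> 9, stop)

13/8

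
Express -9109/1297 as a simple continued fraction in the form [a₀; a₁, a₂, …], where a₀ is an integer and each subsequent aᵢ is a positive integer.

[-8; 1, 42, 4, 3, 2]

Repeatedly divide and take the remainder:
-9109 ÷ 1297 → quotient -8, remainder 1267
1297 ÷ 1267 → quotient 1, remainder 30
1267 ÷ 30 → quotient 42, remainder 7
30 ÷ 7 → quotient 4, remainder 2
7 ÷ 2 → quotient 3, remainder 1
2 ÷ 1 → quotient 2, remainder 0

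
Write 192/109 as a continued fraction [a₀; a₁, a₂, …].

[1; 1, 3, 5, 5]

192 = 1·109 + 83, so a_0 = 1
109 = 1·83 + 26, so a_1 = 1
83 = 3·26 + 5, so a_2 = 3
26 = 5·5 + 1, so a_3 = 5
5 = 5·1 + 0, so a_4 = 5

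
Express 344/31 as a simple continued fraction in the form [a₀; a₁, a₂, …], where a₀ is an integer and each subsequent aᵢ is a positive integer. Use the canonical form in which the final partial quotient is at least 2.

Apply division with remainder until the remainder is 0:
344 ÷ 31 → quotient 11, remainder 3
31 ÷ 3 → quotient 10, remainder 1
3 ÷ 1 → quotient 3, remainder 0

[11; 10, 3]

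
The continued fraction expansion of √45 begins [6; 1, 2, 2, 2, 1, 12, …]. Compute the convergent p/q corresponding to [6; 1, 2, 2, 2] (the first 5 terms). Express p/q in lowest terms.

Compute successive convergents:
a_0 = 6: 6/1
a_1 = 1: 7/1
a_2 = 2: 20/3
a_3 = 2: 47/7
a_4 = 2: 114/17

114/17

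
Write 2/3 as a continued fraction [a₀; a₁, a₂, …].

2 = 0·3 + 2, so a_0 = 0
3 = 1·2 + 1, so a_1 = 1
2 = 2·1 + 0, so a_2 = 2

[0; 1, 2]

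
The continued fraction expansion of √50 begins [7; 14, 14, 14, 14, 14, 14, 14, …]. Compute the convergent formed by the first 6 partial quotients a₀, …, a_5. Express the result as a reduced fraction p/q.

3880899/548842

Use the convergent recurrence hₖ = aₖ·hₖ₋₁ + hₖ₋₂ (and likewise for the denominators kₖ):
a_0 = 7: 7/1
a_1 = 14: 99/14
a_2 = 14: 1393/197
a_3 = 14: 19601/2772
a_4 = 14: 275807/39005
a_5 = 14: 3880899/548842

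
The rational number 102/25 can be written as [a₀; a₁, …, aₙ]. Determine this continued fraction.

[4; 12, 2]

102 = 4·25 + 2, so a_0 = 4
25 = 12·2 + 1, so a_1 = 12
2 = 2·1 + 0, so a_2 = 2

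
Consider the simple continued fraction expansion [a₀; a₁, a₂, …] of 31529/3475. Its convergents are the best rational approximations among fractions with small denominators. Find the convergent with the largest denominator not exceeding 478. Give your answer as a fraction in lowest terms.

2731/301

a_0 = 9: 9/1  (≤ bound)
a_1 = 13: 118/13  (≤ bound)
a_2 = 1: 127/14  (≤ bound)
a_3 = 2: 372/41  (≤ bound)
a_4 = 7: 2731/301  (≤ bound)
a_5 = 2: 5834/643  (> 478, stop)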